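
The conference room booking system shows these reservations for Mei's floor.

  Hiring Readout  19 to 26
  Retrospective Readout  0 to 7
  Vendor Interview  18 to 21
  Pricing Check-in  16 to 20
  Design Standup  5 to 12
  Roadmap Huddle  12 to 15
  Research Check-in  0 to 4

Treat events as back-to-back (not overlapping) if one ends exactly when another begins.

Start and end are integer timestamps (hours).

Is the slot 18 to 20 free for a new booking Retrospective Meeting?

No — it overlaps Hiring Readout, Pricing Check-in, Vendor Interview

Research Check-in: ends 4 at or before Retrospective Meeting starts 18 → clear.
Retrospective Readout: ends 7 at or before Retrospective Meeting starts 18 → clear.
Design Standup: ends 12 at or before Retrospective Meeting starts 18 → clear.
Roadmap Huddle: ends 15 at or before Retrospective Meeting starts 18 → clear.
Pricing Check-in: starts 16 before Retrospective Meeting ends 20, and ends 20 after Retrospective Meeting starts 18 → overlap.
Vendor Interview: starts 18 before Retrospective Meeting ends 20, and ends 21 after Retrospective Meeting starts 18 → overlap.
Hiring Readout: starts 19 before Retrospective Meeting ends 20, and ends 26 after Retrospective Meeting starts 18 → overlap.
Retrospective Meeting overlaps Pricing Check-in, Hiring Readout, Vendor Interview.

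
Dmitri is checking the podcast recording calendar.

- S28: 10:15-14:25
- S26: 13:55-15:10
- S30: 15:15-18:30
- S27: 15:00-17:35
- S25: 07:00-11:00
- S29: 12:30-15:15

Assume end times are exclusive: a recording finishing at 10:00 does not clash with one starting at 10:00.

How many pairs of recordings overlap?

Sorted by start: S25, S28, S29, S26, S27, S30.
S28 starts before S25 ends → S25 and S28 overlap.
S29 starts after S25 ends, so nothing later overlaps S25 either.
S29 starts before S28 ends → S28 and S29 overlap.
S26 starts before S28 ends → S28 and S26 overlap.
S27 starts after S28 ends, so nothing later overlaps S28 either.
S26 starts before S29 ends → S29 and S26 overlap.
S27 starts before S29 ends → S29 and S27 overlap.
S30 starts exactly when S29 ends (back-to-back, no overlap).
S27 starts before S26 ends → S26 and S27 overlap.
S30 starts after S26 ends.
S30 starts before S27 ends → S27 and S30 overlap.
Overlapping pairs: S25 & S28, S26 & S27, S26 & S28, S26 & S29, S27 & S29, S27 & S30, S28 & S29 — 7 in total.

7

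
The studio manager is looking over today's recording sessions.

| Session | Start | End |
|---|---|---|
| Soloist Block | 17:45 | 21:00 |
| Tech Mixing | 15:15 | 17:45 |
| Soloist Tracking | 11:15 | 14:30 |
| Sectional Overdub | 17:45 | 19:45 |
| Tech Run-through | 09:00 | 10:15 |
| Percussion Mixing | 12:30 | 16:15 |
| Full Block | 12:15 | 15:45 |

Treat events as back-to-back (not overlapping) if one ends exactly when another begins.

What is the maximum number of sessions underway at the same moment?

Sweep the timeline, counting +1 at each start and −1 at each end (ends before starts at a tie):
09:00 start Tech Run-through → 1
10:15 end Tech Run-through → 0
11:15 start Soloist Tracking → 1
12:15 start Full Block → 2
12:30 start Percussion Mixing → 3
14:30 end Soloist Tracking → 2
15:15 start Tech Mixing → 3
15:45 end Full Block → 2
16:15 end Percussion Mixing → 1
17:45 end Tech Mixing → 0
17:45 start Sectional Overdub → 1
17:45 start Soloist Block → 2
19:45 end Sectional Overdub → 1
21:00 end Soloist Block → 0
Peak is 3, at 12:30 (Full Block, Percussion Mixing, Soloist Tracking).

3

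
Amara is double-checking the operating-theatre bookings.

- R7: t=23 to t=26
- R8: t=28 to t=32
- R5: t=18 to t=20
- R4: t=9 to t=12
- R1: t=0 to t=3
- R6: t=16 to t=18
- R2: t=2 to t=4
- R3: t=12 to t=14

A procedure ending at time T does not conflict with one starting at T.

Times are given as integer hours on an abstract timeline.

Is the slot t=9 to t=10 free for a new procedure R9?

No — it overlaps R4

R1: ends t=3 at or before R9 starts t=9 → clear.
R2: ends t=4 at or before R9 starts t=9 → clear.
R4: starts t=9 before R9 ends t=10, and ends t=12 after R9 starts t=9 → overlap.
R3: starts t=12 at or after R9 ends t=10 → clear.
R6: starts t=16 at or after R9 ends t=10 → clear.
R5: starts t=18 at or after R9 ends t=10 → clear.
R7: starts t=23 at or after R9 ends t=10 → clear.
R8: starts t=28 at or after R9 ends t=10 → clear.
R9 overlaps R4.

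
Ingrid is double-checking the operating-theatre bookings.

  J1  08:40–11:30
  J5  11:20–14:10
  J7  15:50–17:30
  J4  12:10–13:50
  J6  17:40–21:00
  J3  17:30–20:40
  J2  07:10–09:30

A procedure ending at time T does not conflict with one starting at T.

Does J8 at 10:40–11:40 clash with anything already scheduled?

Yes — it overlaps J1, J5

J2: ends 09:30 at or before J8 starts 10:40 → clear.
J1: starts 08:40 before J8 ends 11:40, and ends 11:30 after J8 starts 10:40 → overlap.
J5: starts 11:20 before J8 ends 11:40, and ends 14:10 after J8 starts 10:40 → overlap.
J4: starts 12:10 at or after J8 ends 11:40 → clear.
J7: starts 15:50 at or after J8 ends 11:40 → clear.
J3: starts 17:30 at or after J8 ends 11:40 → clear.
J6: starts 17:40 at or after J8 ends 11:40 → clear.
J8 overlaps J1, J5.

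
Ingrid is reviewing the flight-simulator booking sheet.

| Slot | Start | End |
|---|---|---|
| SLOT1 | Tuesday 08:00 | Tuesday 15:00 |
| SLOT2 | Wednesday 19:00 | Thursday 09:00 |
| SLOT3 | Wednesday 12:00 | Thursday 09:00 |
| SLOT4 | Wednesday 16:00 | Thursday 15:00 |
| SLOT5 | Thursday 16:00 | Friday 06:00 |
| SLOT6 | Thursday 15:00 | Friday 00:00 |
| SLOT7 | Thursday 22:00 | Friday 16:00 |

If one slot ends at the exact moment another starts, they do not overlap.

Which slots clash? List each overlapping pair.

SLOT2 & SLOT3, SLOT2 & SLOT4, SLOT3 & SLOT4, SLOT5 & SLOT6, SLOT5 & SLOT7, SLOT6 & SLOT7

Check each pair: they overlap iff neither finishes before the other starts.
Sorted by start: SLOT1, SLOT3, SLOT4, SLOT2, SLOT6, SLOT5, SLOT7.
SLOT3 starts after SLOT1 ends — done with SLOT1.
SLOT4 starts before SLOT3 ends → SLOT3 and SLOT4 overlap.
SLOT2 starts before SLOT3 ends → SLOT3 and SLOT2 overlap.
SLOT6 starts after SLOT3 ends — done with SLOT3.
SLOT2 starts before SLOT4 ends → SLOT4 and SLOT2 overlap.
SLOT6 starts exactly when SLOT4 ends (back-to-back, no overlap) — done with SLOT4.
SLOT6 starts after SLOT2 ends — done with SLOT2.
SLOT5 starts before SLOT6 ends → SLOT6 and SLOT5 overlap.
SLOT7 starts before SLOT6 ends → SLOT6 and SLOT7 overlap.
SLOT7 starts before SLOT5 ends → SLOT5 and SLOT7 overlap.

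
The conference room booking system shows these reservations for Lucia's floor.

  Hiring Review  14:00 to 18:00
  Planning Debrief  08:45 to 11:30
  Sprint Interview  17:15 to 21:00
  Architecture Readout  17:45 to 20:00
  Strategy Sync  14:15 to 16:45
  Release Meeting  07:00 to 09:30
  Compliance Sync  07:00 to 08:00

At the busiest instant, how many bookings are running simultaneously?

Sweep the timeline, counting +1 at each start and −1 at each end (ends before starts at a tie):
07:00 start Compliance Sync → 1
07:00 start Release Meeting → 2
08:00 end Compliance Sync → 1
08:45 start Planning Debrief → 2
09:30 end Release Meeting → 1
11:30 end Planning Debrief → 0
14:00 start Hiring Review → 1
14:15 start Strategy Sync → 2
16:45 end Strategy Sync → 1
17:15 start Sprint Interview → 2
17:45 start Architecture Readout → 3
18:00 end Hiring Review → 2
20:00 end Architecture Readout → 1
21:00 end Sprint Interview → 0
Peak is 3, at 17:45 (Architecture Readout, Hiring Review, Sprint Interview).

3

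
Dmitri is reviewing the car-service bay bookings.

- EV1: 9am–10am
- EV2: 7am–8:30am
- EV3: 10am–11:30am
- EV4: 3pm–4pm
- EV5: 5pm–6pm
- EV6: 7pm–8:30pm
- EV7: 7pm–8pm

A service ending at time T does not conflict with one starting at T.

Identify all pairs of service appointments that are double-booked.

EV6 & EV7

Sorted by start: EV2, EV1, EV3, EV4, EV5, EV6, EV7.
EV1 starts after EV2 ends — done with EV2.
EV3 starts exactly when EV1 ends (back-to-back, no overlap) — done with EV1.
EV4 starts after EV3 ends — done with EV3.
EV5 starts after EV4 ends — done with EV4.
EV6 starts after EV5 ends — done with EV5.
EV7 starts before EV6 ends → EV6 and EV7 overlap.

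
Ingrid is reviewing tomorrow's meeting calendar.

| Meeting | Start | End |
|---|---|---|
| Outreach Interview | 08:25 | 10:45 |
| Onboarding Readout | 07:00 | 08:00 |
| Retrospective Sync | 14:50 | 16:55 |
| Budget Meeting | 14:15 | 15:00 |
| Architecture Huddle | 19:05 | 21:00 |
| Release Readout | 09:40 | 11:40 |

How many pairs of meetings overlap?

Sorted by start: Onboarding Readout, Outreach Interview, Release Readout, Budget Meeting, Retrospective Sync, Architecture Huddle.
Outreach Interview starts after Onboarding Readout ends; Onboarding Readout is clear from here.
Release Readout starts before Outreach Interview ends → Outreach Interview and Release Readout overlap.
Budget Meeting starts after Outreach Interview ends; Outreach Interview is clear from here.
Budget Meeting starts after Release Readout ends; Release Readout is clear from here.
Retrospective Sync starts before Budget Meeting ends → Budget Meeting and Retrospective Sync overlap.
Architecture Huddle starts after Budget Meeting ends.
Architecture Huddle starts after Retrospective Sync ends.
Overlapping pairs: Budget Meeting & Retrospective Sync, Outreach Interview & Release Readout — 2 in total.

2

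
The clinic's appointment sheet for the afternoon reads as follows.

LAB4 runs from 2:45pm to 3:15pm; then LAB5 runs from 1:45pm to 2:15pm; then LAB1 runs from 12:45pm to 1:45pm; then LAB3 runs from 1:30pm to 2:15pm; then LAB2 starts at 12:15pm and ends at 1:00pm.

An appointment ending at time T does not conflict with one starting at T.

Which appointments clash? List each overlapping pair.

LAB1 & LAB2, LAB1 & LAB3, LAB3 & LAB5

Two intervals overlap when each starts before the other ends.
Sorted by start: LAB2, LAB1, LAB3, LAB5, LAB4.
LAB1 starts before LAB2 ends → LAB2 and LAB1 overlap.
LAB3 starts after LAB2 ends; LAB2 is clear from here.
LAB3 starts before LAB1 ends → LAB1 and LAB3 overlap.
LAB5 starts exactly when LAB1 ends (back-to-back, no overlap); LAB1 is clear from here.
LAB5 starts before LAB3 ends → LAB3 and LAB5 overlap.
LAB4 starts after LAB3 ends.
LAB4 starts after LAB5 ends.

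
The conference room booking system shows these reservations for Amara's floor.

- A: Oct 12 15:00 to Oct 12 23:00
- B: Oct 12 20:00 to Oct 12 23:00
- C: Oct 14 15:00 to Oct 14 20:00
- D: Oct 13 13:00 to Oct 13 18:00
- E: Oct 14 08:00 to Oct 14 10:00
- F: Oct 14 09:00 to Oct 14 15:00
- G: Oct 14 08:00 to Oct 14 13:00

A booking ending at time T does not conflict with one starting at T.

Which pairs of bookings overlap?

Two intervals overlap when each starts before the other ends.
Sorted by start: A, B, D, E, G, F, C.
B starts before A ends → A and B overlap.
D starts after A ends, so A has no further overlaps.
D starts after B ends, so B has no further overlaps.
E starts after D ends, so D has no further overlaps.
G starts before E ends → E and G overlap.
F starts before E ends → E and F overlap.
C starts after E ends.
F starts before G ends → G and F overlap.
C starts after G ends.
C starts exactly when F ends (back-to-back, no overlap).

A & B, E & F, E & G, F & G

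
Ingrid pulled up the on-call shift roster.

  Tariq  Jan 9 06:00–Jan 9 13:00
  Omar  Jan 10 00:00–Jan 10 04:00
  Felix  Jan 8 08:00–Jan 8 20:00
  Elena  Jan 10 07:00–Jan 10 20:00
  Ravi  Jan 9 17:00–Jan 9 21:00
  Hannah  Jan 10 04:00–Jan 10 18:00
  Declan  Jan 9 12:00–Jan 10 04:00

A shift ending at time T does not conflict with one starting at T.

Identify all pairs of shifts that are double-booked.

Check each pair: they overlap iff neither finishes before the other starts.
Sorted by start: Felix, Tariq, Declan, Ravi, Omar, Hannah, Elena.
Tariq starts after Felix ends — done with Felix.
Declan starts before Tariq ends → Tariq and Declan overlap.
Ravi starts after Tariq ends — done with Tariq.
Ravi starts before Declan ends → Declan and Ravi overlap.
Omar starts before Declan ends → Declan and Omar overlap.
Hannah starts exactly when Declan ends (back-to-back, no overlap) — done with Declan.
Omar starts after Ravi ends — done with Ravi.
Hannah starts exactly when Omar ends (back-to-back, no overlap) — done with Omar.
Elena starts before Hannah ends → Hannah and Elena overlap.

Declan & Omar, Declan & Ravi, Declan & Tariq, Elena & Hannah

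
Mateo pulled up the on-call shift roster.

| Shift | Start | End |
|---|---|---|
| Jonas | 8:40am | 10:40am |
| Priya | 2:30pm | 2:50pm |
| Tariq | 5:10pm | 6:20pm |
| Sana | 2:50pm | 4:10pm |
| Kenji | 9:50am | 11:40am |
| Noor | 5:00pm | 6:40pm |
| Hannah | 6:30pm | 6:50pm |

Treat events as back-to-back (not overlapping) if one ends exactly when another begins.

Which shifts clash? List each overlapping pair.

Sorted by start: Jonas, Kenji, Priya, Sana, Noor, Tariq, Hannah.
Kenji starts before Jonas ends → Jonas and Kenji overlap.
Priya starts after Jonas ends, so Jonas has no further overlaps.
Priya starts after Kenji ends, so Kenji has no further overlaps.
Sana starts exactly when Priya ends (back-to-back, no overlap), so Priya has no further overlaps.
Noor starts after Sana ends, so Sana has no further overlaps.
Tariq starts before Noor ends → Noor and Tariq overlap.
Hannah starts before Noor ends → Noor and Hannah overlap.
Hannah starts after Tariq ends.

Hannah & Noor, Jonas & Kenji, Noor & Tariq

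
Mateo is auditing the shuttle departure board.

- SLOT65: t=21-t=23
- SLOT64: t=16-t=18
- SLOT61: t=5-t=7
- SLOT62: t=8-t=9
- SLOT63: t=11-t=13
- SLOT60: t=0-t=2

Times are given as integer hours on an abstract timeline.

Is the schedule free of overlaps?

Yes

Sorted by start: SLOT60, SLOT61, SLOT62, SLOT63, SLOT64, SLOT65.
SLOT61 starts after SLOT60 ends, so SLOT60 has no further overlaps.
SLOT62 starts after SLOT61 ends, so SLOT61 has no further overlaps.
SLOT63 starts after SLOT62 ends, so SLOT62 has no further overlaps.
SLOT64 starts after SLOT63 ends, so SLOT63 has no further overlaps.
SLOT65 starts after SLOT64 ends.
Every pair is clear; the schedule has no overlaps.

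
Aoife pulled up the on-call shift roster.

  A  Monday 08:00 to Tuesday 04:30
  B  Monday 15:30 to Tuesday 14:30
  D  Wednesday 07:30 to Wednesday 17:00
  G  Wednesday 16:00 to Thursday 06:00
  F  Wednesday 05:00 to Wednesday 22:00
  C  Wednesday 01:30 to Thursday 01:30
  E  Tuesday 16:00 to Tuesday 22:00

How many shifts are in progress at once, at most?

Sort all start/end points and keep a running count:
Monday 08:00 start A → 1
Monday 15:30 start B → 2
Tuesday 04:30 end A → 1
Tuesday 14:30 end B → 0
Tuesday 16:00 start E → 1
Tuesday 22:00 end E → 0
Wednesday 01:30 start C → 1
Wednesday 05:00 start F → 2
Wednesday 07:30 start D → 3
Wednesday 16:00 start G → 4
Wednesday 17:00 end D → 3
Wednesday 22:00 end F → 2
Thursday 01:30 end C → 1
Thursday 06:00 end G → 0
Peak is 4, at Wednesday 16:00 (C, D, F, G).

4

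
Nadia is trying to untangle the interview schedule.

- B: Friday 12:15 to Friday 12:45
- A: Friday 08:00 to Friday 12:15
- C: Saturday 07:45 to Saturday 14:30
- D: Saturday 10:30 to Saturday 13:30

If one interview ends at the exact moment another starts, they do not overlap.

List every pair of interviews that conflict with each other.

Two intervals overlap when each starts before the other ends.
Sorted by start: A, B, C, D.
B starts exactly when A ends (back-to-back, no overlap) — done with A.
C starts after B ends — done with B.
D starts before C ends → C and D overlap.

C & D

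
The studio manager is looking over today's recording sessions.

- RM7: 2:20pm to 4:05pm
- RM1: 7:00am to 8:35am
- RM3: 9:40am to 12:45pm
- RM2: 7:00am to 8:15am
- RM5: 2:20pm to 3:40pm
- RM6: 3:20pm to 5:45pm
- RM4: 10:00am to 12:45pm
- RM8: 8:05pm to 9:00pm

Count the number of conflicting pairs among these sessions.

Two intervals overlap when each starts before the other ends.
Sorted by start: RM1, RM2, RM3, RM4, RM5, RM7, RM6, RM8.
RM2 starts before RM1 ends → RM1 and RM2 overlap.
RM3 starts after RM1 ends — done with RM1.
RM3 starts after RM2 ends — done with RM2.
RM4 starts before RM3 ends → RM3 and RM4 overlap.
RM5 starts after RM3 ends — done with RM3.
RM5 starts after RM4 ends — done with RM4.
RM7 starts before RM5 ends → RM5 and RM7 overlap.
RM6 starts before RM5 ends → RM5 and RM6 overlap.
RM8 starts after RM5 ends.
RM6 starts before RM7 ends → RM7 and RM6 overlap.
RM8 starts after RM7 ends.
RM8 starts after RM6 ends.
Overlapping pairs: RM1 & RM2, RM3 & RM4, RM5 & RM6, RM5 & RM7, RM6 & RM7 — 5 in total.

5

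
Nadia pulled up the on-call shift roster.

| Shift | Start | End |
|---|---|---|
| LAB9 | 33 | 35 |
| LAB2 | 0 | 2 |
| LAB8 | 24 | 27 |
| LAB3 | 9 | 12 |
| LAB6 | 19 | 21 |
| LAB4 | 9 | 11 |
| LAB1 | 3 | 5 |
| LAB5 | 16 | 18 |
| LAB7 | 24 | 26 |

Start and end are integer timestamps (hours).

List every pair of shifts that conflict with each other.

Check each pair: they overlap iff neither finishes before the other starts.
Sorted by start: LAB2, LAB1, LAB3, LAB4, LAB5, LAB6, LAB7, LAB8, LAB9.
LAB1 starts after LAB2 ends, so LAB2 has no further overlaps.
LAB3 starts after LAB1 ends, so LAB1 has no further overlaps.
LAB4 starts before LAB3 ends → LAB3 and LAB4 overlap.
LAB5 starts after LAB3 ends, so LAB3 has no further overlaps.
LAB5 starts after LAB4 ends, so LAB4 has no further overlaps.
LAB6 starts after LAB5 ends, so LAB5 has no further overlaps.
LAB7 starts after LAB6 ends, so LAB6 has no further overlaps.
LAB8 starts before LAB7 ends → LAB7 and LAB8 overlap.
LAB9 starts after LAB7 ends.
LAB9 starts after LAB8 ends.

LAB3 & LAB4, LAB7 & LAB8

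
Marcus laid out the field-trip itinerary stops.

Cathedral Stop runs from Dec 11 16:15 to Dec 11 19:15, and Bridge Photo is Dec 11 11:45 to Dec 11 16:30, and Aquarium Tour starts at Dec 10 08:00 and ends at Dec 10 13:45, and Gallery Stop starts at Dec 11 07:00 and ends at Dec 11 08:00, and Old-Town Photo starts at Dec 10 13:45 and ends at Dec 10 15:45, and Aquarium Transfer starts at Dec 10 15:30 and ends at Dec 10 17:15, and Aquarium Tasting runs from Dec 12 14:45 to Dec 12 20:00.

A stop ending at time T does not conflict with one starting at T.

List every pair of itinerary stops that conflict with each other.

Aquarium Transfer & Old-Town Photo, Bridge Photo & Cathedral Stop

Sorted by start: Aquarium Tour, Old-Town Photo, Aquarium Transfer, Gallery Stop, Bridge Photo, Cathedral Stop, Aquarium Tasting.
Old-Town Photo starts exactly when Aquarium Tour ends (back-to-back, no overlap); Aquarium Tour is clear from here.
Aquarium Transfer starts before Old-Town Photo ends → Old-Town Photo and Aquarium Transfer overlap.
Gallery Stop starts after Old-Town Photo ends; Old-Town Photo is clear from here.
Gallery Stop starts after Aquarium Transfer ends; Aquarium Transfer is clear from here.
Bridge Photo starts after Gallery Stop ends; Gallery Stop is clear from here.
Cathedral Stop starts before Bridge Photo ends → Bridge Photo and Cathedral Stop overlap.
Aquarium Tasting starts after Bridge Photo ends.
Aquarium Tasting starts after Cathedral Stop ends.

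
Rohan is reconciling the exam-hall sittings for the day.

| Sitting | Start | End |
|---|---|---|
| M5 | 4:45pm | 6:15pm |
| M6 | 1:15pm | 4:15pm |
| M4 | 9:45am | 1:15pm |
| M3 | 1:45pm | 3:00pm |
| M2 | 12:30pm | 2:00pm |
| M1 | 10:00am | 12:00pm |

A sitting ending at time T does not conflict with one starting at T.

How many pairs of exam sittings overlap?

Check each pair: they overlap iff neither finishes before the other starts.
Sorted by start: M4, M1, M2, M6, M3, M5.
M1 starts before M4 ends → M4 and M1 overlap.
M2 starts before M4 ends → M4 and M2 overlap.
M6 starts exactly when M4 ends (back-to-back, no overlap) — done with M4.
M2 starts after M1 ends — done with M1.
M6 starts before M2 ends → M2 and M6 overlap.
M3 starts before M2 ends → M2 and M3 overlap.
M5 starts after M2 ends.
M3 starts before M6 ends → M6 and M3 overlap.
M5 starts after M6 ends.
M5 starts after M3 ends.
Overlapping pairs: M1 & M4, M2 & M3, M2 & M4, M2 & M6, M3 & M6 — 5 in total.

5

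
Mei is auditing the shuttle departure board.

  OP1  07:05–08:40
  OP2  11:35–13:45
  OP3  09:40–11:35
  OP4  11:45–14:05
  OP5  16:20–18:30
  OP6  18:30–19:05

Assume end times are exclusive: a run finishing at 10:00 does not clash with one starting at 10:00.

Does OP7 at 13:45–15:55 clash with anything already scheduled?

OP1: ends 08:40 at or before OP7 starts 13:45 → clear.
OP3: ends 11:35 at or before OP7 starts 13:45 → clear.
OP2: ends 13:45 at or before OP7 starts 13:45 → clear.
OP4: starts 11:45 before OP7 ends 15:55, and ends 14:05 after OP7 starts 13:45 → overlap.
OP5: starts 16:20 at or after OP7 ends 15:55 → clear.
OP6: starts 18:30 at or after OP7 ends 15:55 → clear.
OP7 overlaps OP4.

Yes — it overlaps OP4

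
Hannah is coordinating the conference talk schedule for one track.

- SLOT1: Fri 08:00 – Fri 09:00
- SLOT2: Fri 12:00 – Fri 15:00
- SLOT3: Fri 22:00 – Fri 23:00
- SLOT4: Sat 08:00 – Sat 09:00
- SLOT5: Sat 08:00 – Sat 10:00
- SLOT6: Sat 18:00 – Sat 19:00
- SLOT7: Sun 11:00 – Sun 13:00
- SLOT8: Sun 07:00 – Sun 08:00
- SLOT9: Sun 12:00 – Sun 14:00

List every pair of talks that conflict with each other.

SLOT4 & SLOT5, SLOT7 & SLOT9

Sorted by start: SLOT1, SLOT2, SLOT3, SLOT4, SLOT5, SLOT6, SLOT8, SLOT7, SLOT9.
SLOT2 starts after SLOT1 ends — done with SLOT1.
SLOT3 starts after SLOT2 ends — done with SLOT2.
SLOT4 starts after SLOT3 ends — done with SLOT3.
SLOT5 starts before SLOT4 ends → SLOT4 and SLOT5 overlap.
SLOT6 starts after SLOT4 ends — done with SLOT4.
SLOT6 starts after SLOT5 ends — done with SLOT5.
SLOT8 starts after SLOT6 ends — done with SLOT6.
SLOT7 starts after SLOT8 ends — done with SLOT8.
SLOT9 starts before SLOT7 ends → SLOT7 and SLOT9 overlap.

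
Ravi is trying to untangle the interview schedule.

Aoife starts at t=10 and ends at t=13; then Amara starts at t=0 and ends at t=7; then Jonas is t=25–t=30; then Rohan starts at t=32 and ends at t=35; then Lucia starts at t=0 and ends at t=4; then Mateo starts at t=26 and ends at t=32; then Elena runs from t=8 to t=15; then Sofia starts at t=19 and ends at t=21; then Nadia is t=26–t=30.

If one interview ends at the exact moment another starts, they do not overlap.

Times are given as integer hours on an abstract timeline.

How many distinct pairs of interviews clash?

5

Sorted by start: Amara, Lucia, Elena, Aoife, Sofia, Jonas, Nadia, Mateo, Rohan.
Lucia starts before Amara ends → Amara and Lucia overlap.
Elena starts after Amara ends, so nothing later overlaps Amara either.
Elena starts after Lucia ends, so nothing later overlaps Lucia either.
Aoife starts before Elena ends → Elena and Aoife overlap.
Sofia starts after Elena ends, so nothing later overlaps Elena either.
Sofia starts after Aoife ends, so nothing later overlaps Aoife either.
Jonas starts after Sofia ends, so nothing later overlaps Sofia either.
Nadia starts before Jonas ends → Jonas and Nadia overlap.
Mateo starts before Jonas ends → Jonas and Mateo overlap.
Rohan starts after Jonas ends.
Mateo starts before Nadia ends → Nadia and Mateo overlap.
Rohan starts after Nadia ends.
Rohan starts exactly when Mateo ends (back-to-back, no overlap).
Overlapping pairs: Amara & Lucia, Aoife & Elena, Jonas & Mateo, Jonas & Nadia, Mateo & Nadia — 5 in total.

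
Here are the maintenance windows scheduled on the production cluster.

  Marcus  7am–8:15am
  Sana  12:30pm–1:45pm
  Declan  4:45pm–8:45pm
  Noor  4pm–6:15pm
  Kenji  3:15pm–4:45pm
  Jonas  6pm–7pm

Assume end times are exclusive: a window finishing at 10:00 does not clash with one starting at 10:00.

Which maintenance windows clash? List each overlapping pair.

Check each pair: they overlap iff neither finishes before the other starts.
Sorted by start: Marcus, Sana, Kenji, Noor, Declan, Jonas.
Sana starts after Marcus ends, so nothing later overlaps Marcus either.
Kenji starts after Sana ends, so nothing later overlaps Sana either.
Noor starts before Kenji ends → Kenji and Noor overlap.
Declan starts exactly when Kenji ends (back-to-back, no overlap), so nothing later overlaps Kenji either.
Declan starts before Noor ends → Noor and Declan overlap.
Jonas starts before Noor ends → Noor and Jonas overlap.
Jonas starts before Declan ends → Declan and Jonas overlap.

Declan & Jonas, Declan & Noor, Jonas & Noor, Kenji & Noor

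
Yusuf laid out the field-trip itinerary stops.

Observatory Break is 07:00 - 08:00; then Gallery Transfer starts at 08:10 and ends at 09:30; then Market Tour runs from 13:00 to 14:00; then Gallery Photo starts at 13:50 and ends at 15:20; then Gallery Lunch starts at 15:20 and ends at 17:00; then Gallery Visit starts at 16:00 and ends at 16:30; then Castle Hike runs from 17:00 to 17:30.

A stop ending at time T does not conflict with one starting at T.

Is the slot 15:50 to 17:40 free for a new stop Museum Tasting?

Observatory Break: ends 08:00 at or before Museum Tasting starts 15:50 → clear.
Gallery Transfer: ends 09:30 at or before Museum Tasting starts 15:50 → clear.
Market Tour: ends 14:00 at or before Museum Tasting starts 15:50 → clear.
Gallery Photo: ends 15:20 at or before Museum Tasting starts 15:50 → clear.
Gallery Lunch: starts 15:20 before Museum Tasting ends 17:40, and ends 17:00 after Museum Tasting starts 15:50 → overlap.
Gallery Visit: starts 16:00 before Museum Tasting ends 17:40, and ends 16:30 after Museum Tasting starts 15:50 → overlap.
Castle Hike: starts 17:00 before Museum Tasting ends 17:40, and ends 17:30 after Museum Tasting starts 15:50 → overlap.
Museum Tasting overlaps Gallery Lunch, Gallery Visit, Castle Hike.

No — it overlaps Castle Hike, Gallery Lunch, Gallery Visit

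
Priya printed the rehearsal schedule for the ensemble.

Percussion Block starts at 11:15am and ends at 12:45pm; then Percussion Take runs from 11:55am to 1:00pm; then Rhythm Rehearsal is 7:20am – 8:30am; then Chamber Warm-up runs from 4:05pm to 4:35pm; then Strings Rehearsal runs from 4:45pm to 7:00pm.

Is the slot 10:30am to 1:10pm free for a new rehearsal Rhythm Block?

Rhythm Rehearsal: ends 8:30am at or before Rhythm Block starts 10:30am → clear.
Percussion Block: starts 11:15am before Rhythm Block ends 1:10pm, and ends 12:45pm after Rhythm Block starts 10:30am → overlap.
Percussion Take: starts 11:55am before Rhythm Block ends 1:10pm, and ends 1:00pm after Rhythm Block starts 10:30am → overlap.
Chamber Warm-up: starts 4:05pm at or after Rhythm Block ends 1:10pm → clear.
Strings Rehearsal: starts 4:45pm at or after Rhythm Block ends 1:10pm → clear.
Rhythm Block overlaps Percussion Block, Percussion Take.

No — it overlaps Percussion Block, Percussion Take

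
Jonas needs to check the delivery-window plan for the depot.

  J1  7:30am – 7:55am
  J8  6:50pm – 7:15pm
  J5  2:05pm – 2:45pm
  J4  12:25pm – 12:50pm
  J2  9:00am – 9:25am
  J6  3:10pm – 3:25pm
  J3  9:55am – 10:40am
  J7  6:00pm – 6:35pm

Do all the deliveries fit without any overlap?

Sorted by start: J1, J2, J3, J4, J5, J6, J7, J8.
J2 starts after J1 ends, so nothing later overlaps J1 either.
J3 starts after J2 ends, so nothing later overlaps J2 either.
J4 starts after J3 ends, so nothing later overlaps J3 either.
J5 starts after J4 ends, so nothing later overlaps J4 either.
J6 starts after J5 ends, so nothing later overlaps J5 either.
J7 starts after J6 ends, so nothing later overlaps J6 either.
J8 starts after J7 ends.
Every pair is clear; the schedule has no overlaps.

Yes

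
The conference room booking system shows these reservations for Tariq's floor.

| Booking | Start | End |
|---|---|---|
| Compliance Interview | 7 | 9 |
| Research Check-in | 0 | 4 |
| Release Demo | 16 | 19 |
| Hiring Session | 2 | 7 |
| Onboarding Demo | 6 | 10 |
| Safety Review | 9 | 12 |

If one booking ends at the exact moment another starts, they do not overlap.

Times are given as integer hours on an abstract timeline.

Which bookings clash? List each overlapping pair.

Compliance Interview & Onboarding Demo, Hiring Session & Onboarding Demo, Hiring Session & Research Check-in, Onboarding Demo & Safety Review

Check each pair: they overlap iff neither finishes before the other starts.
Sorted by start: Research Check-in, Hiring Session, Onboarding Demo, Compliance Interview, Safety Review, Release Demo.
Hiring Session starts before Research Check-in ends → Research Check-in and Hiring Session overlap.
Onboarding Demo starts after Research Check-in ends — done with Research Check-in.
Onboarding Demo starts before Hiring Session ends → Hiring Session and Onboarding Demo overlap.
Compliance Interview starts exactly when Hiring Session ends (back-to-back, no overlap) — done with Hiring Session.
Compliance Interview starts before Onboarding Demo ends → Onboarding Demo and Compliance Interview overlap.
Safety Review starts before Onboarding Demo ends → Onboarding Demo and Safety Review overlap.
Release Demo starts after Onboarding Demo ends.
Safety Review starts exactly when Compliance Interview ends (back-to-back, no overlap) — done with Compliance Interview.
Release Demo starts after Safety Review ends.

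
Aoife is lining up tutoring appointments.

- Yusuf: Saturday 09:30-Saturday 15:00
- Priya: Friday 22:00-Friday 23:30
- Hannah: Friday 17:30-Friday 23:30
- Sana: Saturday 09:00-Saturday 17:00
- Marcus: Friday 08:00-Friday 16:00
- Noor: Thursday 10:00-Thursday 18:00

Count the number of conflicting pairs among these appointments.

2

Two intervals overlap when each starts before the other ends.
Sorted by start: Noor, Marcus, Hannah, Priya, Sana, Yusuf.
Marcus starts after Noor ends — done with Noor.
Hannah starts after Marcus ends — done with Marcus.
Priya starts before Hannah ends → Hannah and Priya overlap.
Sana starts after Hannah ends — done with Hannah.
Sana starts after Priya ends — done with Priya.
Yusuf starts before Sana ends → Sana and Yusuf overlap.
Overlapping pairs: Hannah & Priya, Sana & Yusuf — 2 in total.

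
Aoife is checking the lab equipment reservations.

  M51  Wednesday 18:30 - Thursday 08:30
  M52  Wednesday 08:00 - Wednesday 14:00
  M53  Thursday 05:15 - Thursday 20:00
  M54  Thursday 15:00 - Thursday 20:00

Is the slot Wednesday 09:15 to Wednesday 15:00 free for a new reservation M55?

No — it overlaps M52

M52: starts Wednesday 08:00 before M55 ends Wednesday 15:00, and ends Wednesday 14:00 after M55 starts Wednesday 09:15 → overlap.
M51: starts Wednesday 18:30 at or after M55 ends Wednesday 15:00 → clear.
M53: starts Thursday 05:15 at or after M55 ends Wednesday 15:00 → clear.
M54: starts Thursday 15:00 at or after M55 ends Wednesday 15:00 → clear.
M55 overlaps M52.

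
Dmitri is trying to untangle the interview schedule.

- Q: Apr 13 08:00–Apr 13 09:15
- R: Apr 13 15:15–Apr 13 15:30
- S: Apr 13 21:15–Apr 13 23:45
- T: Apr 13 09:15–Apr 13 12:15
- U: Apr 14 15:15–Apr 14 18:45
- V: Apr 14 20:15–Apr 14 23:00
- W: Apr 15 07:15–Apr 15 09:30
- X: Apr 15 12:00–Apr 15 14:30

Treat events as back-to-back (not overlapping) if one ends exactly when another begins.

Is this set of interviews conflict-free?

Sorted by start: Q, T, R, S, U, V, W, X.
T starts exactly when Q ends (back-to-back, no overlap), so nothing later overlaps Q either.
R starts after T ends, so nothing later overlaps T either.
S starts after R ends, so nothing later overlaps R either.
U starts after S ends, so nothing later overlaps S either.
V starts after U ends, so nothing later overlaps U either.
W starts after V ends, so nothing later overlaps V either.
X starts after W ends.
Every pair is clear; the schedule has no overlaps.

Yes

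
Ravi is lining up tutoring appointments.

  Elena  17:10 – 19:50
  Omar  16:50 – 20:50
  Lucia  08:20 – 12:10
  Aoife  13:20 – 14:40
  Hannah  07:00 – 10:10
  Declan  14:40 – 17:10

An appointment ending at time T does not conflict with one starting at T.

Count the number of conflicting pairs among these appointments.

Sorted by start: Hannah, Lucia, Aoife, Declan, Omar, Elena.
Lucia starts before Hannah ends → Hannah and Lucia overlap.
Aoife starts after Hannah ends — done with Hannah.
Aoife starts after Lucia ends — done with Lucia.
Declan starts exactly when Aoife ends (back-to-back, no overlap) — done with Aoife.
Omar starts before Declan ends → Declan and Omar overlap.
Elena starts exactly when Declan ends (back-to-back, no overlap).
Elena starts before Omar ends → Omar and Elena overlap.
Overlapping pairs: Declan & Omar, Elena & Omar, Hannah & Lucia — 3 in total.

3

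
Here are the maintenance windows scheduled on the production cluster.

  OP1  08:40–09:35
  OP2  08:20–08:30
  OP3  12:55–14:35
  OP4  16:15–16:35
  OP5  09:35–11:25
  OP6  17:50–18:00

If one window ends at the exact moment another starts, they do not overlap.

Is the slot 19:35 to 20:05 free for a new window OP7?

OP2: ends 08:30 at or before OP7 starts 19:35 → clear.
OP1: ends 09:35 at or before OP7 starts 19:35 → clear.
OP5: ends 11:25 at or before OP7 starts 19:35 → clear.
OP3: ends 14:35 at or before OP7 starts 19:35 → clear.
OP4: ends 16:35 at or before OP7 starts 19:35 → clear.
OP6: ends 18:00 at or before OP7 starts 19:35 → clear.

Yes — the slot is free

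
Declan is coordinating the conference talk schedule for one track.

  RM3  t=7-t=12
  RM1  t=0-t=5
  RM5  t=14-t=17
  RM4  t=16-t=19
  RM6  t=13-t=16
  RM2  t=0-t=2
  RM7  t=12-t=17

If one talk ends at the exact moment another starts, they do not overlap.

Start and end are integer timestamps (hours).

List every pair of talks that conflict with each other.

Sorted by start: RM1, RM2, RM3, RM7, RM6, RM5, RM4.
RM2 starts before RM1 ends → RM1 and RM2 overlap.
RM3 starts after RM1 ends, so RM1 has no further overlaps.
RM3 starts after RM2 ends, so RM2 has no further overlaps.
RM7 starts exactly when RM3 ends (back-to-back, no overlap), so RM3 has no further overlaps.
RM6 starts before RM7 ends → RM7 and RM6 overlap.
RM5 starts before RM7 ends → RM7 and RM5 overlap.
RM4 starts before RM7 ends → RM7 and RM4 overlap.
RM5 starts before RM6 ends → RM6 and RM5 overlap.
RM4 starts exactly when RM6 ends (back-to-back, no overlap).
RM4 starts before RM5 ends → RM5 and RM4 overlap.

RM1 & RM2, RM4 & RM5, RM4 & RM7, RM5 & RM6, RM5 & RM7, RM6 & RM7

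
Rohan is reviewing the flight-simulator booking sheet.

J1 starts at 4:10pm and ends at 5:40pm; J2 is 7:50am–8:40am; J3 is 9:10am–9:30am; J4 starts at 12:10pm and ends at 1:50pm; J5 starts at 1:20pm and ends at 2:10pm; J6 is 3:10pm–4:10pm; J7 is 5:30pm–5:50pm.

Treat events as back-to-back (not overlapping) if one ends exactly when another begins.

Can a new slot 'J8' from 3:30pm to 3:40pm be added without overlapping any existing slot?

J2: ends 8:40am at or before J8 starts 3:30pm → clear.
J3: ends 9:30am at or before J8 starts 3:30pm → clear.
J4: ends 1:50pm at or before J8 starts 3:30pm → clear.
J5: ends 2:10pm at or before J8 starts 3:30pm → clear.
J6: starts 3:10pm before J8 ends 3:40pm, and ends 4:10pm after J8 starts 3:30pm → overlap.
J1: starts 4:10pm at or after J8 ends 3:40pm → clear.
J7: starts 5:30pm at or after J8 ends 3:40pm → clear.
J8 overlaps J6.

No — it overlaps J6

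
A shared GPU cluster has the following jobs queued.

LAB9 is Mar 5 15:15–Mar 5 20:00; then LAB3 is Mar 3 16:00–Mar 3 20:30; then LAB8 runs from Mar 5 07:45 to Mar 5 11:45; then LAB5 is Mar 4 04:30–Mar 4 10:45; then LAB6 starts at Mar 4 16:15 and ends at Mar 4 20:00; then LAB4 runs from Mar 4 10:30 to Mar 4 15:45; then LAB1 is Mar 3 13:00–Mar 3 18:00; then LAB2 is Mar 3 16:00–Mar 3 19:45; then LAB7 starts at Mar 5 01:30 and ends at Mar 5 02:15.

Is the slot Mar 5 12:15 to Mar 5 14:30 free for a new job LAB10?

Yes — the slot is free

LAB1: ends Mar 3 18:00 at or before LAB10 starts Mar 5 12:15 → clear.
LAB2: ends Mar 3 19:45 at or before LAB10 starts Mar 5 12:15 → clear.
LAB3: ends Mar 3 20:30 at or before LAB10 starts Mar 5 12:15 → clear.
LAB5: ends Mar 4 10:45 at or before LAB10 starts Mar 5 12:15 → clear.
LAB4: ends Mar 4 15:45 at or before LAB10 starts Mar 5 12:15 → clear.
LAB6: ends Mar 4 20:00 at or before LAB10 starts Mar 5 12:15 → clear.
LAB7: ends Mar 5 02:15 at or before LAB10 starts Mar 5 12:15 → clear.
LAB8: ends Mar 5 11:45 at or before LAB10 starts Mar 5 12:15 → clear.
LAB9: starts Mar 5 15:15 at or after LAB10 ends Mar 5 14:30 → clear.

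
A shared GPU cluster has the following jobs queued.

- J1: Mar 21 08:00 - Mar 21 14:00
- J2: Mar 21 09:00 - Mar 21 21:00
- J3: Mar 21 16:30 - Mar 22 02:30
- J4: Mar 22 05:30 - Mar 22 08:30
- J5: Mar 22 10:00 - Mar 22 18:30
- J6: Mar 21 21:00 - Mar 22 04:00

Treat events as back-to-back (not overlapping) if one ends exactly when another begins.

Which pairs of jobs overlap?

Check each pair: they overlap iff neither finishes before the other starts.
Sorted by start: J1, J2, J3, J6, J4, J5.
J2 starts before J1 ends → J1 and J2 overlap.
J3 starts after J1 ends, so J1 has no further overlaps.
J3 starts before J2 ends → J2 and J3 overlap.
J6 starts exactly when J2 ends (back-to-back, no overlap), so J2 has no further overlaps.
J6 starts before J3 ends → J3 and J6 overlap.
J4 starts after J3 ends, so J3 has no further overlaps.
J4 starts after J6 ends, so J6 has no further overlaps.
J5 starts after J4 ends.

J1 & J2, J2 & J3, J3 & J6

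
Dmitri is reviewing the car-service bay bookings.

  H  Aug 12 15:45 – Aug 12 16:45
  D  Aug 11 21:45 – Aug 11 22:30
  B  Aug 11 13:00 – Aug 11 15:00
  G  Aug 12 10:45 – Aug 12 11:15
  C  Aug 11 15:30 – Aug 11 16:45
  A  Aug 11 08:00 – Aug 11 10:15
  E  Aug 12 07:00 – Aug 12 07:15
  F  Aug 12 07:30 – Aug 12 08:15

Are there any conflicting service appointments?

No

Sorted by start: A, B, C, D, E, F, G, H.
B starts after A ends; A is clear from here.
C starts after B ends; B is clear from here.
D starts after C ends; C is clear from here.
E starts after D ends; D is clear from here.
F starts after E ends; E is clear from here.
G starts after F ends; F is clear from here.
H starts after G ends.
Every pair is clear; the schedule has no overlaps.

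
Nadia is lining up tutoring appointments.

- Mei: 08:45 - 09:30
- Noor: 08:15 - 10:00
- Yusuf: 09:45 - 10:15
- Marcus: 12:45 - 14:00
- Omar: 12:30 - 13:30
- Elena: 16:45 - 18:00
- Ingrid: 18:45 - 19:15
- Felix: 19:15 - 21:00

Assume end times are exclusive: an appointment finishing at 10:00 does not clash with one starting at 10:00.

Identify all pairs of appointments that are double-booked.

Sorted by start: Noor, Mei, Yusuf, Omar, Marcus, Elena, Ingrid, Felix.
Mei starts before Noor ends → Noor and Mei overlap.
Yusuf starts before Noor ends → Noor and Yusuf overlap.
Omar starts after Noor ends — done with Noor.
Yusuf starts after Mei ends — done with Mei.
Omar starts after Yusuf ends — done with Yusuf.
Marcus starts before Omar ends → Omar and Marcus overlap.
Elena starts after Omar ends — done with Omar.
Elena starts after Marcus ends — done with Marcus.
Ingrid starts after Elena ends — done with Elena.
Felix starts exactly when Ingrid ends (back-to-back, no overlap).

Marcus & Omar, Mei & Noor, Noor & Yusuf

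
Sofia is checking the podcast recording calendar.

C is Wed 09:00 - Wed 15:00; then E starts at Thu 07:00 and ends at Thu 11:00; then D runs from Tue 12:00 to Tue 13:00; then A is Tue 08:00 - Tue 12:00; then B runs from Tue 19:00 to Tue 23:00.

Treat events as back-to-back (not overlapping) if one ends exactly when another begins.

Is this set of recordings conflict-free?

Sorted by start: A, D, B, C, E.
D starts exactly when A ends (back-to-back, no overlap), so nothing later overlaps A either.
B starts after D ends, so nothing later overlaps D either.
C starts after B ends, so nothing later overlaps B either.
E starts after C ends.
Every pair is clear; the schedule has no overlaps.

Yes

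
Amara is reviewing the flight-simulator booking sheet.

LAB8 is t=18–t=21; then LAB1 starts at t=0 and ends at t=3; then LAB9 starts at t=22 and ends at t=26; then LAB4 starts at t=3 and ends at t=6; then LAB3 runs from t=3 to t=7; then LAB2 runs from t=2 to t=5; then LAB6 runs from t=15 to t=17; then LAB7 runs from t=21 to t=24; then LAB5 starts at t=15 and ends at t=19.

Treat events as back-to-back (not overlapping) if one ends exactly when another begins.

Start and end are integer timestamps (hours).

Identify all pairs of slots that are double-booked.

LAB1 & LAB2, LAB2 & LAB3, LAB2 & LAB4, LAB3 & LAB4, LAB5 & LAB6, LAB5 & LAB8, LAB7 & LAB9

Check each pair: they overlap iff neither finishes before the other starts.
Sorted by start: LAB1, LAB2, LAB3, LAB4, LAB5, LAB6, LAB8, LAB7, LAB9.
LAB2 starts before LAB1 ends → LAB1 and LAB2 overlap.
LAB3 starts exactly when LAB1 ends (back-to-back, no overlap); LAB1 is clear from here.
LAB3 starts before LAB2 ends → LAB2 and LAB3 overlap.
LAB4 starts before LAB2 ends → LAB2 and LAB4 overlap.
LAB5 starts after LAB2 ends; LAB2 is clear from here.
LAB4 starts before LAB3 ends → LAB3 and LAB4 overlap.
LAB5 starts after LAB3 ends; LAB3 is clear from here.
LAB5 starts after LAB4 ends; LAB4 is clear from here.
LAB6 starts before LAB5 ends → LAB5 and LAB6 overlap.
LAB8 starts before LAB5 ends → LAB5 and LAB8 overlap.
LAB7 starts after LAB5 ends; LAB5 is clear from here.
LAB8 starts after LAB6 ends; LAB6 is clear from here.
LAB7 starts exactly when LAB8 ends (back-to-back, no overlap); LAB8 is clear from here.
LAB9 starts before LAB7 ends → LAB7 and LAB9 overlap.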